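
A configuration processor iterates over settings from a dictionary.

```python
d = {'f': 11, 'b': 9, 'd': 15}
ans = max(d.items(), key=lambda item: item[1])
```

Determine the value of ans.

Step 1: Find item with maximum value:
  ('f', 11)
  ('b', 9)
  ('d', 15)
Step 2: Maximum value is 15 at key 'd'.
Therefore ans = ('d', 15).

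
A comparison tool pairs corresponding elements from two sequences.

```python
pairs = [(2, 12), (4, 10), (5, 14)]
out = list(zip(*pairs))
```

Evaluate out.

Step 1: zip(*pairs) transposes: unzips [(2, 12), (4, 10), (5, 14)] into separate sequences.
Step 2: First elements: (2, 4, 5), second elements: (12, 10, 14).
Therefore out = [(2, 4, 5), (12, 10, 14)].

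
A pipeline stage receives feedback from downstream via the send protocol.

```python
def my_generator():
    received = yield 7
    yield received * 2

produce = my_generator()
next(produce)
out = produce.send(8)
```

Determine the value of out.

Step 1: next(produce) advances to first yield, producing 7.
Step 2: send(8) resumes, received = 8.
Step 3: yield received * 2 = 8 * 2 = 16.
Therefore out = 16.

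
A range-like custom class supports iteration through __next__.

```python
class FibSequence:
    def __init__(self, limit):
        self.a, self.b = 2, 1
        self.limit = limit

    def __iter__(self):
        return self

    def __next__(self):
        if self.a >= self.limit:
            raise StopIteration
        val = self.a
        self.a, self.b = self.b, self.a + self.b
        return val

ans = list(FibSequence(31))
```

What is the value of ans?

Step 1: Fibonacci-like sequence (a=2, b=1) until >= 31:
  Yield 2, then a,b = 1,3
  Yield 1, then a,b = 3,4
  Yield 3, then a,b = 4,7
  Yield 4, then a,b = 7,11
  Yield 7, then a,b = 11,18
  Yield 11, then a,b = 18,29
  Yield 18, then a,b = 29,47
  Yield 29, then a,b = 47,76
Step 2: 47 >= 31, stop.
Therefore ans = [2, 1, 3, 4, 7, 11, 18, 29].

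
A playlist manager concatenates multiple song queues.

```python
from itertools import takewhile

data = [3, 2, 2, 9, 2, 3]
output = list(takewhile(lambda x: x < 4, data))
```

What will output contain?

Step 1: takewhile stops at first element >= 4:
  3 < 4: take
  2 < 4: take
  2 < 4: take
  9 >= 4: stop
Therefore output = [3, 2, 2].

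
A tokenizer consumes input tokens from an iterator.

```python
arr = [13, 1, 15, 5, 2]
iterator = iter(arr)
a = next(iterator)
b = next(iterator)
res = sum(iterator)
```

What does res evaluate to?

Step 1: Create iterator over [13, 1, 15, 5, 2].
Step 2: a = next() = 13, b = next() = 1.
Step 3: sum() of remaining [15, 5, 2] = 22.
Therefore res = 22.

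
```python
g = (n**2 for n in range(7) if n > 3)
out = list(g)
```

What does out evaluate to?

Step 1: For range(7), keep n > 3, then square:
  n=0: 0 <= 3, excluded
  n=1: 1 <= 3, excluded
  n=2: 2 <= 3, excluded
  n=3: 3 <= 3, excluded
  n=4: 4 > 3, yield 4**2 = 16
  n=5: 5 > 3, yield 5**2 = 25
  n=6: 6 > 3, yield 6**2 = 36
Therefore out = [16, 25, 36].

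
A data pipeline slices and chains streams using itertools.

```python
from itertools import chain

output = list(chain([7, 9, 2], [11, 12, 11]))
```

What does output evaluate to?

Step 1: chain() concatenates iterables: [7, 9, 2] + [11, 12, 11].
Therefore output = [7, 9, 2, 11, 12, 11].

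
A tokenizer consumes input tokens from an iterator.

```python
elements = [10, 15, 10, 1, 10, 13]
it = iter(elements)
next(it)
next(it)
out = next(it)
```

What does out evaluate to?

Step 1: Create iterator over [10, 15, 10, 1, 10, 13].
Step 2: next() consumes 10.
Step 3: next() consumes 15.
Step 4: next() returns 10.
Therefore out = 10.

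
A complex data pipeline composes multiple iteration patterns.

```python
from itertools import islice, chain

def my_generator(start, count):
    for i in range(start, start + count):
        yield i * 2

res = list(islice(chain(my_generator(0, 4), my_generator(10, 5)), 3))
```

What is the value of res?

Step 1: my_generator(0, 4) yields [0, 2, 4, 6].
Step 2: my_generator(10, 5) yields [20, 22, 24, 26, 28].
Step 3: chain concatenates: [0, 2, 4, 6, 20, 22, 24, 26, 28].
Step 4: islice takes first 3: [0, 2, 4].
Therefore res = [0, 2, 4].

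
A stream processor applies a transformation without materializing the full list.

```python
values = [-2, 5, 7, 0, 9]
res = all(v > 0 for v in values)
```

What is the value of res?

Step 1: Check v > 0 for each element in [-2, 5, 7, 0, 9]:
  -2 > 0: False
  5 > 0: True
  7 > 0: True
  0 > 0: False
  9 > 0: True
Step 2: all() returns False.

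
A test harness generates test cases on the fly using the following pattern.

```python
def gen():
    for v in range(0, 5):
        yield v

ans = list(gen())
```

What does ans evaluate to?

Step 1: The generator yields each value from range(0, 5).
Step 2: list() consumes all yields: [0, 1, 2, 3, 4].
Therefore ans = [0, 1, 2, 3, 4].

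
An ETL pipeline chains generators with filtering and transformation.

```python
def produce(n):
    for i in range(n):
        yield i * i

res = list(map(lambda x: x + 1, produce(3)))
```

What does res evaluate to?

Step 1: produce(3) yields squares: [0, 1, 4].
Step 2: map adds 1 to each: [1, 2, 5].
Therefore res = [1, 2, 5].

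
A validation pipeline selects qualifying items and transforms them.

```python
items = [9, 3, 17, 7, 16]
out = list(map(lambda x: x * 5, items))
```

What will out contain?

Step 1: Apply lambda x: x * 5 to each element:
  9 -> 45
  3 -> 15
  17 -> 85
  7 -> 35
  16 -> 80
Therefore out = [45, 15, 85, 35, 80].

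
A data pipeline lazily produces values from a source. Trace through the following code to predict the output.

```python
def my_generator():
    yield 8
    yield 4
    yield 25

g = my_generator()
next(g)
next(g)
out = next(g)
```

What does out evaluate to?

Step 1: my_generator() creates a generator.
Step 2: next(g) yields 8 (consumed and discarded).
Step 3: next(g) yields 4 (consumed and discarded).
Step 4: next(g) yields 25, assigned to out.
Therefore out = 25.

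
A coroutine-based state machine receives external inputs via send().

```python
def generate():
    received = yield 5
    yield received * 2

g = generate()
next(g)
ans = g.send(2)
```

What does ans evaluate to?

Step 1: next(g) advances to first yield, producing 5.
Step 2: send(2) resumes, received = 2.
Step 3: yield received * 2 = 2 * 2 = 4.
Therefore ans = 4.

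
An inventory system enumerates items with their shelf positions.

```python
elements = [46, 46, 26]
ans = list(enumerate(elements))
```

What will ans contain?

Step 1: enumerate pairs each element with its index:
  (0, 46)
  (1, 46)
  (2, 26)
Therefore ans = [(0, 46), (1, 46), (2, 26)].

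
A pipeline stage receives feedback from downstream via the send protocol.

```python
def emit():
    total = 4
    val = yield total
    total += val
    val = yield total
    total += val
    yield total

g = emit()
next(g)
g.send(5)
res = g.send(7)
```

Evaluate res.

Step 1: next() -> yield total=4.
Step 2: send(5) -> val=5, total = 4+5 = 9, yield 9.
Step 3: send(7) -> val=7, total = 9+7 = 16, yield 16.
Therefore res = 16.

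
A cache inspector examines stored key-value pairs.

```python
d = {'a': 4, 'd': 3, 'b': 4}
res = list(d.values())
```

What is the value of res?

Step 1: d.values() returns the dictionary values in insertion order.
Therefore res = [4, 3, 4].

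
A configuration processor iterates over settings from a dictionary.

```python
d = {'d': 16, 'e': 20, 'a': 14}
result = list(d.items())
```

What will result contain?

Step 1: d.items() returns (key, value) pairs in insertion order.
Therefore result = [('d', 16), ('e', 20), ('a', 14)].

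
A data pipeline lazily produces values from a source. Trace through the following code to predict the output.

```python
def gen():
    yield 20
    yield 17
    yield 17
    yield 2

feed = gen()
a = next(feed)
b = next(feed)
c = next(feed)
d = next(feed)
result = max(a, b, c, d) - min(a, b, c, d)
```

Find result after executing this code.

Step 1: Create generator and consume all values:
  a = next(feed) = 20
  b = next(feed) = 17
  c = next(feed) = 17
  d = next(feed) = 2
Step 2: max = 20, min = 2, result = 20 - 2 = 18.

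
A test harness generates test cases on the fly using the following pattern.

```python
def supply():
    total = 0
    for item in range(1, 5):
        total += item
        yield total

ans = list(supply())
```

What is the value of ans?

Step 1: Generator accumulates running sum:
  item=1: total = 1, yield 1
  item=2: total = 3, yield 3
  item=3: total = 6, yield 6
  item=4: total = 10, yield 10
Therefore ans = [1, 3, 6, 10].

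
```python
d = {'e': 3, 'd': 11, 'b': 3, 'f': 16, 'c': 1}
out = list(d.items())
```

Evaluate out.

Step 1: d.items() returns (key, value) pairs in insertion order.
Therefore out = [('e', 3), ('d', 11), ('b', 3), ('f', 16), ('c', 1)].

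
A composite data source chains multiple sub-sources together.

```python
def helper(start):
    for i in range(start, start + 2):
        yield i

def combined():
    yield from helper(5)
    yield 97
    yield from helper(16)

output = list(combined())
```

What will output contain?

Step 1: combined() delegates to helper(5):
  yield 5
  yield 6
Step 2: yield 97
Step 3: Delegates to helper(16):
  yield 16
  yield 17
Therefore output = [5, 6, 97, 16, 17].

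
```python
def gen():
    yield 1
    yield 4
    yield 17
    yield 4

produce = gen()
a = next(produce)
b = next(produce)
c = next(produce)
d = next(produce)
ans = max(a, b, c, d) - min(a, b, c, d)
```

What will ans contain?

Step 1: Create generator and consume all values:
  a = next(produce) = 1
  b = next(produce) = 4
  c = next(produce) = 17
  d = next(produce) = 4
Step 2: max = 17, min = 1, ans = 17 - 1 = 16.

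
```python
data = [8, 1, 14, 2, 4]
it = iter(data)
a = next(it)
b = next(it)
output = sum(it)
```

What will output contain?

Step 1: Create iterator over [8, 1, 14, 2, 4].
Step 2: a = next() = 8, b = next() = 1.
Step 3: sum() of remaining [14, 2, 4] = 20.
Therefore output = 20.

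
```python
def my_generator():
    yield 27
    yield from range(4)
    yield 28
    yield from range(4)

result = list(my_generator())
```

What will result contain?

Step 1: Trace yields in order:
  yield 27
  yield 0
  yield 1
  yield 2
  yield 3
  yield 28
  yield 0
  yield 1
  yield 2
  yield 3
Therefore result = [27, 0, 1, 2, 3, 28, 0, 1, 2, 3].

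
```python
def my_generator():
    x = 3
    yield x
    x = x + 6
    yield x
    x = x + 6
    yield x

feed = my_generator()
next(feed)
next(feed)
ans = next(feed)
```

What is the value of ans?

Step 1: Trace through generator execution:
  Yield 1: x starts at 3, yield 3
  Yield 2: x = 3 + 6 = 9, yield 9
  Yield 3: x = 9 + 6 = 15, yield 15
Step 2: First next() gets 3, second next() gets the second value, third next() yields 15.
Therefore ans = 15.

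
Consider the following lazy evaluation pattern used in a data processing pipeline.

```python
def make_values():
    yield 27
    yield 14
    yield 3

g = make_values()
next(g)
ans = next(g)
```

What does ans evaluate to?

Step 1: make_values() creates a generator.
Step 2: next(g) yields 27 (consumed and discarded).
Step 3: next(g) yields 14, assigned to ans.
Therefore ans = 14.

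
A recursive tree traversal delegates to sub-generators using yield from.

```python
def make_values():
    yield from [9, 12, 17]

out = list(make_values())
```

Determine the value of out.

Step 1: yield from delegates to the iterable, yielding each element.
Step 2: Collected values: [9, 12, 17].
Therefore out = [9, 12, 17].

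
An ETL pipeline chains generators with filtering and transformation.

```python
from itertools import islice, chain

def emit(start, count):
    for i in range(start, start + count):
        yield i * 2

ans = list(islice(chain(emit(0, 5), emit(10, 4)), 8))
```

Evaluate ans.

Step 1: emit(0, 5) yields [0, 2, 4, 6, 8].
Step 2: emit(10, 4) yields [20, 22, 24, 26].
Step 3: chain concatenates: [0, 2, 4, 6, 8, 20, 22, 24, 26].
Step 4: islice takes first 8: [0, 2, 4, 6, 8, 20, 22, 24].
Therefore ans = [0, 2, 4, 6, 8, 20, 22, 24].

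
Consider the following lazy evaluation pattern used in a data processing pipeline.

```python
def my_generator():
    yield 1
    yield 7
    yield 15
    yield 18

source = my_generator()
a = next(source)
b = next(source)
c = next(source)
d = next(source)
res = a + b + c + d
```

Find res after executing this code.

Step 1: Create generator and consume all values:
  a = next(source) = 1
  b = next(source) = 7
  c = next(source) = 15
  d = next(source) = 18
Step 2: res = 1 + 7 + 15 + 18 = 41.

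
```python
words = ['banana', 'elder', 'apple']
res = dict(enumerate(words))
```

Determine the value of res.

Step 1: enumerate pairs indices with words:
  0 -> 'banana'
  1 -> 'elder'
  2 -> 'apple'
Therefore res = {0: 'banana', 1: 'elder', 2: 'apple'}.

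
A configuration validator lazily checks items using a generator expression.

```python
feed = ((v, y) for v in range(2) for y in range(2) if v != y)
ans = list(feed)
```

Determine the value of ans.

Step 1: Nested generator over range(2) x range(2) where v != y:
  (0, 0): excluded (v == y)
  (0, 1): included
  (1, 0): included
  (1, 1): excluded (v == y)
Therefore ans = [(0, 1), (1, 0)].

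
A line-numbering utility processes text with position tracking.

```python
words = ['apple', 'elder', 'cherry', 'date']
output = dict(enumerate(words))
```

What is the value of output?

Step 1: enumerate pairs indices with words:
  0 -> 'apple'
  1 -> 'elder'
  2 -> 'cherry'
  3 -> 'date'
Therefore output = {0: 'apple', 1: 'elder', 2: 'cherry', 3: 'date'}.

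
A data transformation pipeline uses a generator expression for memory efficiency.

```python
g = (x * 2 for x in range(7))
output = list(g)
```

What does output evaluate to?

Step 1: For each x in range(7), compute x*2:
  x=0: 0*2 = 0
  x=1: 1*2 = 2
  x=2: 2*2 = 4
  x=3: 3*2 = 6
  x=4: 4*2 = 8
  x=5: 5*2 = 10
  x=6: 6*2 = 12
Therefore output = [0, 2, 4, 6, 8, 10, 12].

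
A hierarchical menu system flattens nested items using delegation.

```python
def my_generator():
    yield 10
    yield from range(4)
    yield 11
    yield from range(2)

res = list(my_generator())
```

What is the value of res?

Step 1: Trace yields in order:
  yield 10
  yield 0
  yield 1
  yield 2
  yield 3
  yield 11
  yield 0
  yield 1
Therefore res = [10, 0, 1, 2, 3, 11, 0, 1].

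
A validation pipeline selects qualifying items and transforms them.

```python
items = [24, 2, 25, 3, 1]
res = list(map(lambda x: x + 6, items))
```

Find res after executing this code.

Step 1: Apply lambda x: x + 6 to each element:
  24 -> 30
  2 -> 8
  25 -> 31
  3 -> 9
  1 -> 7
Therefore res = [30, 8, 31, 9, 7].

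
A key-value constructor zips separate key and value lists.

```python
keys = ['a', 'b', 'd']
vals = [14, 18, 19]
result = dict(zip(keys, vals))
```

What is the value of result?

Step 1: zip pairs keys with values:
  'a' -> 14
  'b' -> 18
  'd' -> 19
Therefore result = {'a': 14, 'b': 18, 'd': 19}.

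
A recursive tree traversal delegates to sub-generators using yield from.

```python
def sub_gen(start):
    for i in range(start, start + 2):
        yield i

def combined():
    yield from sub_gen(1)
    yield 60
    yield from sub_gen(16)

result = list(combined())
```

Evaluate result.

Step 1: combined() delegates to sub_gen(1):
  yield 1
  yield 2
Step 2: yield 60
Step 3: Delegates to sub_gen(16):
  yield 16
  yield 17
Therefore result = [1, 2, 60, 16, 17].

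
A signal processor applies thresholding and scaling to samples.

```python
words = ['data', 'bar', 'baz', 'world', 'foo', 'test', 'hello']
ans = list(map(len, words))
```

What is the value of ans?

Step 1: Map len() to each word:
  'data' -> 4
  'bar' -> 3
  'baz' -> 3
  'world' -> 5
  'foo' -> 3
  'test' -> 4
  'hello' -> 5
Therefore ans = [4, 3, 3, 5, 3, 4, 5].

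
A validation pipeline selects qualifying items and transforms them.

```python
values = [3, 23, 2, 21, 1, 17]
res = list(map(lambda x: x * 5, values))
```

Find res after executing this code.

Step 1: Apply lambda x: x * 5 to each element:
  3 -> 15
  23 -> 115
  2 -> 10
  21 -> 105
  1 -> 5
  17 -> 85
Therefore res = [15, 115, 10, 105, 5, 85].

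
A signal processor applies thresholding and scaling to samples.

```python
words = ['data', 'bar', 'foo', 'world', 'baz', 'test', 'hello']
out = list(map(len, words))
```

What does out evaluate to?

Step 1: Map len() to each word:
  'data' -> 4
  'bar' -> 3
  'foo' -> 3
  'world' -> 5
  'baz' -> 3
  'test' -> 4
  'hello' -> 5
Therefore out = [4, 3, 3, 5, 3, 4, 5].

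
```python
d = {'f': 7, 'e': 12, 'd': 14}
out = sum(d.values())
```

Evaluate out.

Step 1: d.values() = [7, 12, 14].
Step 2: sum = 33.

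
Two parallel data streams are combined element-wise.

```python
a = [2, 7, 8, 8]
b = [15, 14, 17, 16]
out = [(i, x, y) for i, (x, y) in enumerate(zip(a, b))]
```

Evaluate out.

Step 1: enumerate(zip(a, b)) gives index with paired elements:
  i=0: (2, 15)
  i=1: (7, 14)
  i=2: (8, 17)
  i=3: (8, 16)
Therefore out = [(0, 2, 15), (1, 7, 14), (2, 8, 17), (3, 8, 16)].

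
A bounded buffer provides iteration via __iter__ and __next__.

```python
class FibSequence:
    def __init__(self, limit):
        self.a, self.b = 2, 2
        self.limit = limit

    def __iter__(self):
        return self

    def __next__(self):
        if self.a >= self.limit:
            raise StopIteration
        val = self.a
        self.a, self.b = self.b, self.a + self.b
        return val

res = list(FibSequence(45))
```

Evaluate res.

Step 1: Fibonacci-like sequence (a=2, b=2) until >= 45:
  Yield 2, then a,b = 2,4
  Yield 2, then a,b = 4,6
  Yield 4, then a,b = 6,10
  Yield 6, then a,b = 10,16
  Yield 10, then a,b = 16,26
  Yield 16, then a,b = 26,42
  Yield 26, then a,b = 42,68
  Yield 42, then a,b = 68,110
Step 2: 68 >= 45, stop.
Therefore res = [2, 2, 4, 6, 10, 16, 26, 42].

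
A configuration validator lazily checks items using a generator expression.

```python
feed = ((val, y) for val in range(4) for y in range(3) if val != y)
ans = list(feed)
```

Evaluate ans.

Step 1: Nested generator over range(4) x range(3) where val != y:
  (0, 0): excluded (val == y)
  (0, 1): included
  (0, 2): included
  (1, 0): included
  (1, 1): excluded (val == y)
  (1, 2): included
  (2, 0): included
  (2, 1): included
  (2, 2): excluded (val == y)
  (3, 0): included
  (3, 1): included
  (3, 2): included
Therefore ans = [(0, 1), (0, 2), (1, 0), (1, 2), (2, 0), (2, 1), (3, 0), (3, 1), (3, 2)].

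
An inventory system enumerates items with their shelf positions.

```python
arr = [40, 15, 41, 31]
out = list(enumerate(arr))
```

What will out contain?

Step 1: enumerate pairs each element with its index:
  (0, 40)
  (1, 15)
  (2, 41)
  (3, 31)
Therefore out = [(0, 40), (1, 15), (2, 41), (3, 31)].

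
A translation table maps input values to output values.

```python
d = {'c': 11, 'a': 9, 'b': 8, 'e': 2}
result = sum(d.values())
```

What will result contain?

Step 1: d.values() = [11, 9, 8, 2].
Step 2: sum = 30.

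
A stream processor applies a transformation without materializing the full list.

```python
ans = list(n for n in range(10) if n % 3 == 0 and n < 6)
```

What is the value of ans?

Step 1: Filter range(10) where n % 3 == 0 and n < 6:
  n=0: both conditions met, included
  n=1: excluded (1 % 3 != 0)
  n=2: excluded (2 % 3 != 0)
  n=3: both conditions met, included
  n=4: excluded (4 % 3 != 0)
  n=5: excluded (5 % 3 != 0)
  n=6: excluded (6 >= 6)
  n=7: excluded (7 % 3 != 0, 7 >= 6)
  n=8: excluded (8 % 3 != 0, 8 >= 6)
  n=9: excluded (9 >= 6)
Therefore ans = [0, 3].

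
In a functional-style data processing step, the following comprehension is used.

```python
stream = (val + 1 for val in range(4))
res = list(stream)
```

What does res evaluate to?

Step 1: For each val in range(4), compute val+1:
  val=0: 0+1 = 1
  val=1: 1+1 = 2
  val=2: 2+1 = 3
  val=3: 3+1 = 4
Therefore res = [1, 2, 3, 4].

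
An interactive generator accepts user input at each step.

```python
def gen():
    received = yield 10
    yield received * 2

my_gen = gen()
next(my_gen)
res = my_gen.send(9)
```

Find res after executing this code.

Step 1: next(my_gen) advances to first yield, producing 10.
Step 2: send(9) resumes, received = 9.
Step 3: yield received * 2 = 9 * 2 = 18.
Therefore res = 18.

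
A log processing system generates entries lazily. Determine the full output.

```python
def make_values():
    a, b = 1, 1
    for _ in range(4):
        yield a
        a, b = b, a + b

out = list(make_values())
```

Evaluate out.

Step 1: Fibonacci-like sequence starting with a=1, b=1:
  Iteration 1: yield a=1, then a,b = 1,2
  Iteration 2: yield a=1, then a,b = 2,3
  Iteration 3: yield a=2, then a,b = 3,5
  Iteration 4: yield a=3, then a,b = 5,8
Therefore out = [1, 1, 2, 3].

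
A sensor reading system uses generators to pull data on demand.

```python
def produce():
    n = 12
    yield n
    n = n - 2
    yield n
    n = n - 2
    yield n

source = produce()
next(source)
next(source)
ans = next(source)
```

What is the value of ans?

Step 1: Trace through generator execution:
  Yield 1: n starts at 12, yield 12
  Yield 2: n = 12 - 2 = 10, yield 10
  Yield 3: n = 10 - 2 = 8, yield 8
Step 2: First next() gets 12, second next() gets the second value, third next() yields 8.
Therefore ans = 8.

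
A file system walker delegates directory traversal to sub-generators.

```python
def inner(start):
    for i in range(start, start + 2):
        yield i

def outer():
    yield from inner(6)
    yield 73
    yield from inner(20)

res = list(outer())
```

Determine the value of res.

Step 1: outer() delegates to inner(6):
  yield 6
  yield 7
Step 2: yield 73
Step 3: Delegates to inner(20):
  yield 20
  yield 21
Therefore res = [6, 7, 73, 20, 21].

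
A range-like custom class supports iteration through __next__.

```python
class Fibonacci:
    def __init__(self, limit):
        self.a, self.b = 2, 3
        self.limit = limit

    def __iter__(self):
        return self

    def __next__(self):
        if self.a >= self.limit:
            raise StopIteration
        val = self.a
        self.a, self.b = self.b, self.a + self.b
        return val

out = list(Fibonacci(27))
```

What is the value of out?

Step 1: Fibonacci-like sequence (a=2, b=3) until >= 27:
  Yield 2, then a,b = 3,5
  Yield 3, then a,b = 5,8
  Yield 5, then a,b = 8,13
  Yield 8, then a,b = 13,21
  Yield 13, then a,b = 21,34
  Yield 21, then a,b = 34,55
Step 2: 34 >= 27, stop.
Therefore out = [2, 3, 5, 8, 13, 21].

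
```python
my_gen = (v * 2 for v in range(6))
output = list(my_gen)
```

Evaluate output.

Step 1: For each v in range(6), compute v*2:
  v=0: 0*2 = 0
  v=1: 1*2 = 2
  v=2: 2*2 = 4
  v=3: 3*2 = 6
  v=4: 4*2 = 8
  v=5: 5*2 = 10
Therefore output = [0, 2, 4, 6, 8, 10].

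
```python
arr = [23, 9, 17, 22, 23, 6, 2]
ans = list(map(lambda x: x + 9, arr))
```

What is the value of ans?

Step 1: Apply lambda x: x + 9 to each element:
  23 -> 32
  9 -> 18
  17 -> 26
  22 -> 31
  23 -> 32
  6 -> 15
  2 -> 11
Therefore ans = [32, 18, 26, 31, 32, 15, 11].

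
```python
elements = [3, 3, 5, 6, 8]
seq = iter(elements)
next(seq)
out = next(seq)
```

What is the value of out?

Step 1: Create iterator over [3, 3, 5, 6, 8].
Step 2: next() consumes 3.
Step 3: next() returns 3.
Therefore out = 3.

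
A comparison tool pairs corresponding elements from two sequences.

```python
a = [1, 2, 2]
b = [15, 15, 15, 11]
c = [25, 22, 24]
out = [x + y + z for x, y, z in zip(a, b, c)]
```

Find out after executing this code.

Step 1: zip three lists (truncates to shortest, len=3):
  1 + 15 + 25 = 41
  2 + 15 + 22 = 39
  2 + 15 + 24 = 41
Therefore out = [41, 39, 41].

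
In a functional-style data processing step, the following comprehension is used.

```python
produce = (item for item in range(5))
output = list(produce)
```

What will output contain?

Step 1: Generator expression iterates range(5): [0, 1, 2, 3, 4].
Step 2: list() collects all values.
Therefore output = [0, 1, 2, 3, 4].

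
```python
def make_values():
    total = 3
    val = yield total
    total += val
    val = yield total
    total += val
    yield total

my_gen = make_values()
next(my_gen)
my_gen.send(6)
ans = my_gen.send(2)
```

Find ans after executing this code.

Step 1: next() -> yield total=3.
Step 2: send(6) -> val=6, total = 3+6 = 9, yield 9.
Step 3: send(2) -> val=2, total = 9+2 = 11, yield 11.
Therefore ans = 11.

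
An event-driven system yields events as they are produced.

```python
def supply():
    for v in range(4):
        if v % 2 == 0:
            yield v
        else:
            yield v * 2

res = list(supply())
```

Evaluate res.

Step 1: For each v in range(4), yield v if even, else v*2:
  v=0 (even): yield 0
  v=1 (odd): yield 1*2 = 2
  v=2 (even): yield 2
  v=3 (odd): yield 3*2 = 6
Therefore res = [0, 2, 2, 6].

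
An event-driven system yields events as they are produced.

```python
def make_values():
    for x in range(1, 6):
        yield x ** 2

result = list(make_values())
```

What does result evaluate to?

Step 1: For each x in range(1, 6), yield x**2:
  x=1: yield 1**2 = 1
  x=2: yield 2**2 = 4
  x=3: yield 3**2 = 9
  x=4: yield 4**2 = 16
  x=5: yield 5**2 = 25
Therefore result = [1, 4, 9, 16, 25].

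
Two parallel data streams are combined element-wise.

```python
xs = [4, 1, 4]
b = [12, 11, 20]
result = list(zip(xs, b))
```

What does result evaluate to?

Step 1: zip pairs elements at same index:
  Index 0: (4, 12)
  Index 1: (1, 11)
  Index 2: (4, 20)
Therefore result = [(4, 12), (1, 11), (4, 20)].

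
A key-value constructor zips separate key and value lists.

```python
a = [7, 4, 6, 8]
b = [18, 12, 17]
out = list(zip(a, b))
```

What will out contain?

Step 1: zip stops at shortest (len(a)=4, len(b)=3):
  Index 0: (7, 18)
  Index 1: (4, 12)
  Index 2: (6, 17)
Step 2: Last element of a (8) has no pair, dropped.
Therefore out = [(7, 18), (4, 12), (6, 17)].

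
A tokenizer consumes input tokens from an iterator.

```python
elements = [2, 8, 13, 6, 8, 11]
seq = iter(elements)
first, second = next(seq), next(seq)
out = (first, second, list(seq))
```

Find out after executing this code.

Step 1: Create iterator over [2, 8, 13, 6, 8, 11].
Step 2: first = 2, second = 8.
Step 3: Remaining elements: [13, 6, 8, 11].
Therefore out = (2, 8, [13, 6, 8, 11]).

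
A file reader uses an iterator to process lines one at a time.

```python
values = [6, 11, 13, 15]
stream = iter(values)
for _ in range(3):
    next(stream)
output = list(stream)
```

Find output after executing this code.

Step 1: Create iterator over [6, 11, 13, 15].
Step 2: Advance 3 positions (consuming [6, 11, 13]).
Step 3: list() collects remaining elements: [15].
Therefore output = [15].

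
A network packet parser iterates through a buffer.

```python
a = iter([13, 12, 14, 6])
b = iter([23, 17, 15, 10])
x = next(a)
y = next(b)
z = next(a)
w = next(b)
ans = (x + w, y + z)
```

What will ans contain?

Step 1: a iterates [13, 12, 14, 6], b iterates [23, 17, 15, 10].
Step 2: x = next(a) = 13, y = next(b) = 23.
Step 3: z = next(a) = 12, w = next(b) = 17.
Step 4: ans = (13 + 17, 23 + 12) = (30, 35).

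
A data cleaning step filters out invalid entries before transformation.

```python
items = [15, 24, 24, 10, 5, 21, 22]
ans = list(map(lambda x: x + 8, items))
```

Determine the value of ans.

Step 1: Apply lambda x: x + 8 to each element:
  15 -> 23
  24 -> 32
  24 -> 32
  10 -> 18
  5 -> 13
  21 -> 29
  22 -> 30
Therefore ans = [23, 32, 32, 18, 13, 29, 30].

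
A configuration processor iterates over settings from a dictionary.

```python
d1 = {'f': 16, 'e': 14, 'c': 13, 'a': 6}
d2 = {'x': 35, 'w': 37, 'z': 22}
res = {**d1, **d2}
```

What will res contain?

Step 1: Merge d1 and d2 (d2 values override on key conflicts).
Step 2: d1 has keys ['f', 'e', 'c', 'a'], d2 has keys ['x', 'w', 'z'].
Therefore res = {'f': 16, 'e': 14, 'c': 13, 'a': 6, 'x': 35, 'w': 37, 'z': 22}.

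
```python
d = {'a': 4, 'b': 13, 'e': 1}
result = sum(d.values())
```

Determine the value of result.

Step 1: d.values() = [4, 13, 1].
Step 2: sum = 18.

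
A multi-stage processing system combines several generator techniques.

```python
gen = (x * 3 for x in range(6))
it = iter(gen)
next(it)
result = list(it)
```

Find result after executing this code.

Step 1: Generator produces [0, 3, 6, 9, 12, 15].
Step 2: next(it) consumes first element (0).
Step 3: list(it) collects remaining: [3, 6, 9, 12, 15].
Therefore result = [3, 6, 9, 12, 15].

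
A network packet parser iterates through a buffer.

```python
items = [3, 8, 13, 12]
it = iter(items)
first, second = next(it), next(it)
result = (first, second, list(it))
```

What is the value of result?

Step 1: Create iterator over [3, 8, 13, 12].
Step 2: first = 3, second = 8.
Step 3: Remaining elements: [13, 12].
Therefore result = (3, 8, [13, 12]).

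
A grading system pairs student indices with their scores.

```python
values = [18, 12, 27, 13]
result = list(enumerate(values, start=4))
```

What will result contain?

Step 1: enumerate with start=4:
  (4, 18)
  (5, 12)
  (6, 27)
  (7, 13)
Therefore result = [(4, 18), (5, 12), (6, 27), (7, 13)].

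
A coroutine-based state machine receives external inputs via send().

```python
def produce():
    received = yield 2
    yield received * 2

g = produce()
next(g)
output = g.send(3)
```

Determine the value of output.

Step 1: next(g) advances to first yield, producing 2.
Step 2: send(3) resumes, received = 3.
Step 3: yield received * 2 = 3 * 2 = 6.
Therefore output = 6.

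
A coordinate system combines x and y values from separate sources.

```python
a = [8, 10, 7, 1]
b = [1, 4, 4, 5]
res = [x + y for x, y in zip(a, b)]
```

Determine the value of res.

Step 1: Add corresponding elements:
  8 + 1 = 9
  10 + 4 = 14
  7 + 4 = 11
  1 + 5 = 6
Therefore res = [9, 14, 11, 6].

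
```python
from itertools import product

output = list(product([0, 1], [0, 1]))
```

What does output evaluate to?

Step 1: product([0, 1], [0, 1]) gives all pairs:
  (0, 0)
  (0, 1)
  (1, 0)
  (1, 1)
Therefore output = [(0, 0), (0, 1), (1, 0), (1, 1)].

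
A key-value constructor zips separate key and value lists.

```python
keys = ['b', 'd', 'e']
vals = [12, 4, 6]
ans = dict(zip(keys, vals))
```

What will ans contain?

Step 1: zip pairs keys with values:
  'b' -> 12
  'd' -> 4
  'e' -> 6
Therefore ans = {'b': 12, 'd': 4, 'e': 6}.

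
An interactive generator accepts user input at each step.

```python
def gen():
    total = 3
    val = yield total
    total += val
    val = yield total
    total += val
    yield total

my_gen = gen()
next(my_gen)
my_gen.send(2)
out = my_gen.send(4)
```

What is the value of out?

Step 1: next() -> yield total=3.
Step 2: send(2) -> val=2, total = 3+2 = 5, yield 5.
Step 3: send(4) -> val=4, total = 5+4 = 9, yield 9.
Therefore out = 9.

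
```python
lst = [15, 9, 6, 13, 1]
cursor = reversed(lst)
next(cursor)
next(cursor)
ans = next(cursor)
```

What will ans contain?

Step 1: reversed([15, 9, 6, 13, 1]) gives iterator: [1, 13, 6, 9, 15].
Step 2: First next() = 1, second next() = 13.
Step 3: Third next() = 6.
Therefore ans = 6.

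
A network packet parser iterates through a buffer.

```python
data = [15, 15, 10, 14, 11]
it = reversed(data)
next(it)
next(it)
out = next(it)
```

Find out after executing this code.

Step 1: reversed([15, 15, 10, 14, 11]) gives iterator: [11, 14, 10, 15, 15].
Step 2: First next() = 11, second next() = 14.
Step 3: Third next() = 10.
Therefore out = 10.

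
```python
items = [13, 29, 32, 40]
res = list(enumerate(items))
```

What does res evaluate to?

Step 1: enumerate pairs each element with its index:
  (0, 13)
  (1, 29)
  (2, 32)
  (3, 40)
Therefore res = [(0, 13), (1, 29), (2, 32), (3, 40)].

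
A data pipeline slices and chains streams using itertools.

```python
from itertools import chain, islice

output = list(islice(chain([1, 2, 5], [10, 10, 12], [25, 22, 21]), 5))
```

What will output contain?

Step 1: chain([1, 2, 5], [10, 10, 12], [25, 22, 21]) = [1, 2, 5, 10, 10, 12, 25, 22, 21].
Step 2: islice takes first 5 elements: [1, 2, 5, 10, 10].
Therefore output = [1, 2, 5, 10, 10].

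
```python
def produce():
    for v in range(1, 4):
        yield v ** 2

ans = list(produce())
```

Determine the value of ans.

Step 1: For each v in range(1, 4), yield v**2:
  v=1: yield 1**2 = 1
  v=2: yield 2**2 = 4
  v=3: yield 3**2 = 9
Therefore ans = [1, 4, 9].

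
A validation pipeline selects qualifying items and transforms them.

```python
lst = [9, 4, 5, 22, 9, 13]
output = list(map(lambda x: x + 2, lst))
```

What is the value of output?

Step 1: Apply lambda x: x + 2 to each element:
  9 -> 11
  4 -> 6
  5 -> 7
  22 -> 24
  9 -> 11
  13 -> 15
Therefore output = [11, 6, 7, 24, 11, 15].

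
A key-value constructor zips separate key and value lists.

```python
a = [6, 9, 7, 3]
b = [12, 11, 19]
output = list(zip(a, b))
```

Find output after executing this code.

Step 1: zip stops at shortest (len(a)=4, len(b)=3):
  Index 0: (6, 12)
  Index 1: (9, 11)
  Index 2: (7, 19)
Step 2: Last element of a (3) has no pair, dropped.
Therefore output = [(6, 12), (9, 11), (7, 19)].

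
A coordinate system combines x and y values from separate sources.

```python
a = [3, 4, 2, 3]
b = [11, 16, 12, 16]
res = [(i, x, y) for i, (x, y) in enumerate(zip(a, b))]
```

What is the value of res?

Step 1: enumerate(zip(a, b)) gives index with paired elements:
  i=0: (3, 11)
  i=1: (4, 16)
  i=2: (2, 12)
  i=3: (3, 16)
Therefore res = [(0, 3, 11), (1, 4, 16), (2, 2, 12), (3, 3, 16)].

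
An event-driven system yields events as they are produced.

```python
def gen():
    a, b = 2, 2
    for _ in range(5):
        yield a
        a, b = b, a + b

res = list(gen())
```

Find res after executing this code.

Step 1: Fibonacci-like sequence starting with a=2, b=2:
  Iteration 1: yield a=2, then a,b = 2,4
  Iteration 2: yield a=2, then a,b = 4,6
  Iteration 3: yield a=4, then a,b = 6,10
  Iteration 4: yield a=6, then a,b = 10,16
  Iteration 5: yield a=10, then a,b = 16,26
Therefore res = [2, 2, 4, 6, 10].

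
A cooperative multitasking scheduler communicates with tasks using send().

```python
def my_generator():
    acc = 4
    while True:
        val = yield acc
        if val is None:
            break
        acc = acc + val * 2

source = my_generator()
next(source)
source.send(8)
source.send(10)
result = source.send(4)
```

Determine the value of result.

Step 1: next() -> yield acc=4.
Step 2: send(8) -> val=8, acc = 4 + 8*2 = 20, yield 20.
Step 3: send(10) -> val=10, acc = 20 + 10*2 = 40, yield 40.
Step 4: send(4) -> val=4, acc = 40 + 4*2 = 48, yield 48.
Therefore result = 48.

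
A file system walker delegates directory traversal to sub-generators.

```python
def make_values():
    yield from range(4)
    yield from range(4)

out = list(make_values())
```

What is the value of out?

Step 1: Trace yields in order:
  yield 0
  yield 1
  yield 2
  yield 3
  yield 0
  yield 1
  yield 2
  yield 3
Therefore out = [0, 1, 2, 3, 0, 1, 2, 3].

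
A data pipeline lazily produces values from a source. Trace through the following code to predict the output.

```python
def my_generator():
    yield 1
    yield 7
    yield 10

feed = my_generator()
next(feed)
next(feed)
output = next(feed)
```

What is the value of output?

Step 1: my_generator() creates a generator.
Step 2: next(feed) yields 1 (consumed and discarded).
Step 3: next(feed) yields 7 (consumed and discarded).
Step 4: next(feed) yields 10, assigned to output.
Therefore output = 10.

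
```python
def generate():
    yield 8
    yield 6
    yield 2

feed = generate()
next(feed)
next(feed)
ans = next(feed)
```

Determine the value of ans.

Step 1: generate() creates a generator.
Step 2: next(feed) yields 8 (consumed and discarded).
Step 3: next(feed) yields 6 (consumed and discarded).
Step 4: next(feed) yields 2, assigned to ans.
Therefore ans = 2.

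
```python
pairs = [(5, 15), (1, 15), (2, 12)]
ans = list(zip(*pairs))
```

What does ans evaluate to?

Step 1: zip(*pairs) transposes: unzips [(5, 15), (1, 15), (2, 12)] into separate sequences.
Step 2: First elements: (5, 1, 2), second elements: (15, 15, 12).
Therefore ans = [(5, 1, 2), (15, 15, 12)].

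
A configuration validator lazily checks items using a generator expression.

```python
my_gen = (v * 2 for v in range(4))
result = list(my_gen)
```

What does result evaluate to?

Step 1: For each v in range(4), compute v*2:
  v=0: 0*2 = 0
  v=1: 1*2 = 2
  v=2: 2*2 = 4
  v=3: 3*2 = 6
Therefore result = [0, 2, 4, 6].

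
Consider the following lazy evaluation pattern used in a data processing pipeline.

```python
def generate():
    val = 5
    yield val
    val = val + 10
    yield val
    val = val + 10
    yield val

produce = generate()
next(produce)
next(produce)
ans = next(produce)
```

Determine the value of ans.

Step 1: Trace through generator execution:
  Yield 1: val starts at 5, yield 5
  Yield 2: val = 5 + 10 = 15, yield 15
  Yield 3: val = 15 + 10 = 25, yield 25
Step 2: First next() gets 5, second next() gets the second value, third next() yields 25.
Therefore ans = 25.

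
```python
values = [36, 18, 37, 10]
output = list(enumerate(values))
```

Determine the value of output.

Step 1: enumerate pairs each element with its index:
  (0, 36)
  (1, 18)
  (2, 37)
  (3, 10)
Therefore output = [(0, 36), (1, 18), (2, 37), (3, 10)].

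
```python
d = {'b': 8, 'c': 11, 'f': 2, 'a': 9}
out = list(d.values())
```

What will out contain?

Step 1: d.values() returns the dictionary values in insertion order.
Therefore out = [8, 11, 2, 9].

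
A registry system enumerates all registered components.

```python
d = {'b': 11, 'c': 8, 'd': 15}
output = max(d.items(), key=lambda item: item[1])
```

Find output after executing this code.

Step 1: Find item with maximum value:
  ('b', 11)
  ('c', 8)
  ('d', 15)
Step 2: Maximum value is 15 at key 'd'.
Therefore output = ('d', 15).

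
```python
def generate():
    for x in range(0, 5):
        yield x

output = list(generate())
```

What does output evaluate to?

Step 1: The generator yields each value from range(0, 5).
Step 2: list() consumes all yields: [0, 1, 2, 3, 4].
Therefore output = [0, 1, 2, 3, 4].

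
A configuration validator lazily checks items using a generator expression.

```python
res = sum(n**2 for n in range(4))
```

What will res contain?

Step 1: Compute n**2 for each n in range(4):
  n=0: 0**2 = 0
  n=1: 1**2 = 1
  n=2: 2**2 = 4
  n=3: 3**2 = 9
Step 2: sum = 0 + 1 + 4 + 9 = 14.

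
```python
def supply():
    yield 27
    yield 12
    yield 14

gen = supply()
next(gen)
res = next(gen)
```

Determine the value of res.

Step 1: supply() creates a generator.
Step 2: next(gen) yields 27 (consumed and discarded).
Step 3: next(gen) yields 12, assigned to res.
Therefore res = 12.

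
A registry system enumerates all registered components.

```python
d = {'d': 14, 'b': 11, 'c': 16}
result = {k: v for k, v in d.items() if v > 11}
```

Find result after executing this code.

Step 1: Filter items where value > 11:
  'd': 14 > 11: kept
  'b': 11 <= 11: removed
  'c': 16 > 11: kept
Therefore result = {'d': 14, 'c': 16}.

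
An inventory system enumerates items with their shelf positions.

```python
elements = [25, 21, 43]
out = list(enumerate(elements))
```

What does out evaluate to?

Step 1: enumerate pairs each element with its index:
  (0, 25)
  (1, 21)
  (2, 43)
Therefore out = [(0, 25), (1, 21), (2, 43)].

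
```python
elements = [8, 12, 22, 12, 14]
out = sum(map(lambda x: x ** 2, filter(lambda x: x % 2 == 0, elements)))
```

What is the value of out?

Step 1: Filter even numbers from [8, 12, 22, 12, 14]: [8, 12, 22, 12, 14]
Step 2: Square each: [64, 144, 484, 144, 196]
Step 3: Sum = 1032.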